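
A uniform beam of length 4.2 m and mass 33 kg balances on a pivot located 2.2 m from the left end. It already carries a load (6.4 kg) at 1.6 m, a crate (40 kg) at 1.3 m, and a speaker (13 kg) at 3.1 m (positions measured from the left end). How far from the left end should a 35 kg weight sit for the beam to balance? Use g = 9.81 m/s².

Choose the pivot (at 2.2 m from the left end) as the axis so the support reaction has zero arm there.
Beam weight: 33 × 9.81 = 323.7 N down at 2.1 m → arm 0.1 m, τ = 323.7 × 0.1 = 32.37 N·m counterclockwise.
Load: 6.4 × 9.81 = 62.78 N down at 1.6 m → arm 0.6 m, τ = 62.78 × 0.6 = 37.67 N·m counterclockwise.
Crate: 40 × 9.81 = 392.4 N down at 1.3 m → arm 0.9 m, τ = 392.4 × 0.9 = 353.2 N·m counterclockwise.
Speaker: 13 × 9.81 = 127.5 N down at 3.1 m → arm 0.9 m, τ = 127.5 × 0.9 = 114.8 N·m clockwise.
Net moment of existing loads = 308.4 N·m counterclockwise.
The weight weighs 35 × 9.81 = 343.4 N and must supply an equal clockwise moment, so its lever arm about the pivot is 308.4 / 343.4 = 0.898 m.
That puts it at 2.2 + 0.898 = 3.1 m from the left end.

x ≈ 3.1 m from the left end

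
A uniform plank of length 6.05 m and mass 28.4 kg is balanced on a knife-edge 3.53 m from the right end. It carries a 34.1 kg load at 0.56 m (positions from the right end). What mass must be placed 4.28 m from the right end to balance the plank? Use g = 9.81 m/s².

About the knife-edge (at 3.53 m from the right end):
Beam weight: 28.4 × 9.81 = 278.6 N down at 3.025 m → arm 0.505 m, τ = 278.6 × 0.505 = 140.7 N·m clockwise.
Load: 34.1 × 9.81 = 334.5 N down at 0.56 m → arm 2.97 m, τ = 334.5 × 2.97 = 993.5 N·m clockwise.
Net moment of known loads = 1134 N·m clockwise.
An unknown mass m at 4.28 m has arm 0.75 m; its moment is m·g·0.75 counterclockwise.
Setting net torque to zero: m × 9.81 × 0.75 = 1134 → m = 1134 / (9.81 × 0.75) = 154 kg.

m ≈ 154 kg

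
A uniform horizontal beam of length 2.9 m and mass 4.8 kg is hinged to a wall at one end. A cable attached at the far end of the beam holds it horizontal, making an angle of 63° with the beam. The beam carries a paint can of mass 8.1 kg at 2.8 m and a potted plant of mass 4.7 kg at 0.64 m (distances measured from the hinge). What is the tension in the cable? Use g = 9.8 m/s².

Choose the hinge as the axis so the unknown hinge reaction has zero arm there.
Beam weight: 4.8 × 9.8 = 47.04 N down at 1.45 m → arm 1.45 m, τ = 47.04 × 1.45 = 68.21 N·m clockwise.
Paint can: 8.1 × 9.8 = 79.38 N down at 2.8 m → arm 2.8 m, τ = 79.38 × 2.8 = 222.3 N·m clockwise.
Potted plant: 4.7 × 9.8 = 46.06 N down at 0.64 m → arm 0.64 m, τ = 46.06 × 0.64 = 29.48 N·m clockwise.
Total clockwise load moment = 320 N·m.
The cable tension T acts at 2.9 m; only its component perpendicular to the beam, T sinθ, produces torque. sin 63° = 0.891.
Balancing moments: T × 2.9 × 0.891 = 320, giving T = 320 / 2.584 = 124 N.

T ≈ 124 N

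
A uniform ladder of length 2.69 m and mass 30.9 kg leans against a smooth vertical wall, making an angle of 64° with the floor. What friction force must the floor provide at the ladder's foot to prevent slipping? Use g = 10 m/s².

Sum moments about the foot of the ladder (the floor normal and friction both act there and drop out).
Ladder weight 30.9×10 = 309 N acts at 1.345 m along the ladder; its horizontal arm is 1.345·cos64° = 0.5896 m → τ = 182.2 N·m clockwise.
Wall normal N acts horizontally at the top; its moment arm is the height L sinθ = 2.69·sin64° = 2.418 m, counterclockwise.
Balancing moments: N × 2.418 = 182.2, giving N = 75.4 N.
ΣFx = 0: friction at the foot balances the wall's push, so f = N_wall = 75.4 N.

f ≈ 75.4 N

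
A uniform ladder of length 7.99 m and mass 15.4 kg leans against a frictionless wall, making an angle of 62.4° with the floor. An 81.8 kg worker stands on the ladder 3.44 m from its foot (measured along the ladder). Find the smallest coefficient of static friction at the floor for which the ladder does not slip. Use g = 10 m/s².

μ_min ≈ 0.231

Taking torques about the foot of the ladder:
Ladder weight 15.4×10 = 154 N acts at 3.995 m along the ladder; its horizontal arm is 3.995·cos62.4° = 1.851 m → τ = 285.1 N·m clockwise.
Worker: 81.8×10 = 818 N at 3.44 m → arm 1.594 m → τ = 1304 N·m clockwise.
Wall normal N acts horizontally at the top; its moment arm is the height L sinθ = 7.99·sin62.4° = 7.081 m, counterclockwise.
For rotational equilibrium, N × 7.081 = 1589, so N = 224.4 N.
ΣFx = 0 ⇒ f = N_wall = 224.4 N. ΣFy = 0 ⇒ N_floor = 972 N.
μ_min = f / N_floor = 224.4 / 972 = 0.231.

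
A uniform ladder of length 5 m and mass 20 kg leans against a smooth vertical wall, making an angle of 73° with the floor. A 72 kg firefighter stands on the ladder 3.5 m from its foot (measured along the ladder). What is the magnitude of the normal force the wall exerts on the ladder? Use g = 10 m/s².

Sum moments about the foot of the ladder (the floor normal and friction both act there and drop out).
Ladder weight 20×10 = 200 N acts at 2.5 m along the ladder; its horizontal arm is 2.5·cos73° = 0.7309 m → τ = 146.2 N·m clockwise.
Firefighter: 72×10 = 720 N at 3.5 m → arm 1.023 m → τ = 736.6 N·m clockwise.
Wall normal N acts horizontally at the top; its moment arm is the height L sinθ = 5·sin73° = 4.782 m, counterclockwise.
For rotational equilibrium, N × 4.782 = 882.8, so N = 185 N.

N_wall ≈ 185 N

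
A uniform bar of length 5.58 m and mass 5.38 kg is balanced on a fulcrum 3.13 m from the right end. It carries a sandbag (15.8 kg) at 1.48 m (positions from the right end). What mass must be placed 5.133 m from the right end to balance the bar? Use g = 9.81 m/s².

Taking torques about the fulcrum (at 3.13 m from the right end):
Beam weight: 5.38 × 9.81 = 52.78 N down at 2.79 m → arm 0.34 m, τ = 52.78 × 0.34 = 17.95 N·m clockwise.
Sandbag: 15.8 × 9.81 = 155 N down at 1.48 m → arm 1.65 m, τ = 155 × 1.65 = 255.8 N·m clockwise.
Net moment of known loads = 273.8 N·m clockwise.
An unknown mass m at 5.133 m has arm 2.003 m; its moment is m·g·2.003 counterclockwise.
For rotational equilibrium, m × 9.81 × 2.003 = 273.8, so m = 273.8 / (9.81 × 2.003) = 13.9 kg.

m ≈ 13.9 kg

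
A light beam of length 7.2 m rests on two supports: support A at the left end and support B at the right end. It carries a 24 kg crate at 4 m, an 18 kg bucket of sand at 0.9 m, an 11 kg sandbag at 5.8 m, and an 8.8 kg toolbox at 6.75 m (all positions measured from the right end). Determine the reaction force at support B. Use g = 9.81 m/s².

R_B ≈ 286 N

About support A:
Crate: 24 × 9.81 = 235.4 N down at 4 m → arm 3.2 m, τ = 235.4 × 3.2 = 753.3 N·m clockwise.
Bucket of sand: 18 × 9.81 = 176.6 N down at 0.9 m → arm 6.3 m, τ = 176.6 × 6.3 = 1113 N·m clockwise.
Sandbag: 11 × 9.81 = 107.9 N down at 5.8 m → arm 1.4 m, τ = 107.9 × 1.4 = 151.1 N·m clockwise.
Toolbox: 8.8 × 9.81 = 86.33 N down at 6.75 m → arm 0.45 m, τ = 86.33 × 0.45 = 38.85 N·m clockwise.
Net load moment about support A = 2056 N·m clockwise.
Reaction R at support B is upward at 0 m, arm 7.2 m → moment R × 7.2 counterclockwise.
For rotational equilibrium, R × 7.2 = 2056, so R = 286 N.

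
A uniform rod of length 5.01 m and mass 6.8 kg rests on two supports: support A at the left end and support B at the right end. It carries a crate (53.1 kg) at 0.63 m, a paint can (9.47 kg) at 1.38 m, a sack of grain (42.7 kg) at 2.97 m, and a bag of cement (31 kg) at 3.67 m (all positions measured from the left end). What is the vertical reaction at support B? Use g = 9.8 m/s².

Take moments about support A.
Beam weight: 6.8 × 9.8 = 66.64 N down at 2.505 m → arm 2.505 m, τ = 66.64 × 2.505 = 166.9 N·m clockwise.
Crate: 53.1 × 9.8 = 520.4 N down at 0.63 m → arm 0.63 m, τ = 520.4 × 0.63 = 327.9 N·m clockwise.
Paint can: 9.47 × 9.8 = 92.81 N down at 1.38 m → arm 1.38 m, τ = 92.81 × 1.38 = 128.1 N·m clockwise.
Sack of grain: 42.7 × 9.8 = 418.5 N down at 2.97 m → arm 2.97 m, τ = 418.5 × 2.97 = 1243 N·m clockwise.
Bag of cement: 31 × 9.8 = 303.8 N down at 3.67 m → arm 3.67 m, τ = 303.8 × 3.67 = 1115 N·m clockwise.
Net load moment about support A = 2981 N·m clockwise.
Reaction R at support B is upward at 5.01 m, arm 5.01 m → moment R × 5.01 counterclockwise.
Setting net torque to zero: R × 5.01 = 2981 → R = 595 N.

R_B ≈ 595 N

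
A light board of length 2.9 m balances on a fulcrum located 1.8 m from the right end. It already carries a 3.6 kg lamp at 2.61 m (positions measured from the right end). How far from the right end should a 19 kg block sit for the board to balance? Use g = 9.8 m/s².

x ≈ 1.65 m from the right end

Taking torques about the fulcrum (at 1.8 m from the right end):
Lamp: 3.6 × 9.8 = 35.28 N down at 2.61 m → arm 0.81 m, τ = 35.28 × 0.81 = 28.58 N·m counterclockwise.
Net moment of existing loads = 28.58 N·m counterclockwise.
The block weighs 19 × 9.8 = 186.2 N and must supply an equal clockwise moment, so its lever arm about the fulcrum is 28.58 / 186.2 = 0.153 m.
That puts it at 1.8 − 0.153 = 1.65 m from the right end.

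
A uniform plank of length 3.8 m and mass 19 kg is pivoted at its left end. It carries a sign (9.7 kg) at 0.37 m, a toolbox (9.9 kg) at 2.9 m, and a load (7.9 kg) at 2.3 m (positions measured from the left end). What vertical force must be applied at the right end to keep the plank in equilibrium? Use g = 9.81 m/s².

Choose the left end as the axis so the unknown pivot reaction has zero arm there.
Beam weight: 19 × 9.81 = 186.4 N down at 1.9 m → arm 1.9 m, τ = 186.4 × 1.9 = 354.2 N·m clockwise.
Sign: 9.7 × 9.81 = 95.16 N down at 0.37 m → arm 0.37 m, τ = 95.16 × 0.37 = 35.21 N·m clockwise.
Toolbox: 9.9 × 9.81 = 97.12 N down at 2.9 m → arm 2.9 m, τ = 97.12 × 2.9 = 281.6 N·m clockwise.
Load: 7.9 × 9.81 = 77.5 N down at 2.3 m → arm 2.3 m, τ = 77.5 × 2.3 = 178.2 N·m clockwise.
Net moment of the loads = 849.2 N·m clockwise.
The upward force F acts at the right end, arm 3.8 m, giving F × 3.8 counterclockwise.
Setting net torque to zero: F × 3.8 = 849.2 → F = 849.2 / 3.8 = 223 N.

F ≈ 223 N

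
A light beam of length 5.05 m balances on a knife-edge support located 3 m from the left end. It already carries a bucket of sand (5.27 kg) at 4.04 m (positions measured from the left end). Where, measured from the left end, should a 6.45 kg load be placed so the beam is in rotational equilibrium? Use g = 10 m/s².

x ≈ 2.15 m from the left end

Take moments about the knife-edge support (at 3 m from the left end).
Bucket of sand: 5.27 × 10 = 52.7 N down at 4.04 m → arm 1.04 m, τ = 52.7 × 1.04 = 54.81 N·m clockwise.
Net moment of existing loads = 54.81 N·m clockwise.
The load weighs 6.45 × 10 = 64.5 N and must supply an equal counterclockwise moment, so its lever arm about the knife-edge support is 54.81 / 64.5 = 0.85 m.
That puts it at 3 − 0.85 = 2.15 m from the left end.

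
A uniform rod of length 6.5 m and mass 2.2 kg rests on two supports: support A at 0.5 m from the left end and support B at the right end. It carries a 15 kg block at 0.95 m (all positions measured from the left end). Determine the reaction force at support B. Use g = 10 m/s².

Sum moments about support A (its reaction then has zero moment arm).
Beam weight: 2.2 × 10 = 22 N down at 3.25 m → arm 2.75 m, τ = 22 × 2.75 = 60.5 N·m clockwise.
Block: 15 × 10 = 150 N down at 0.95 m → arm 0.45 m, τ = 150 × 0.45 = 67.5 N·m clockwise.
Net load moment about support A = 128 N·m clockwise.
Reaction R at support B is upward at 6.5 m, arm 6 m → moment R × 6 counterclockwise.
Setting net torque to zero: R × 6 = 128 → R = 21.3 N.

R_B ≈ 21.3 N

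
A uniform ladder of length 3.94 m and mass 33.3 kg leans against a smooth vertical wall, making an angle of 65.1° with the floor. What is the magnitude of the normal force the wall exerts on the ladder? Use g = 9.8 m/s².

Take moments about the foot of the ladder.
Ladder weight 33.3×9.8 = 326.3 N acts at 1.97 m along the ladder; its horizontal arm is 1.97·cos65.1° = 0.8294 m → τ = 270.6 N·m clockwise.
Wall normal N acts horizontally at the top; its moment arm is the height L sinθ = 3.94·sin65.1° = 3.574 m, counterclockwise.
Στ = 0 ⇒ N × 3.574 = 270.6 ⇒ N = 75.7 N.

N_wall ≈ 75.7 N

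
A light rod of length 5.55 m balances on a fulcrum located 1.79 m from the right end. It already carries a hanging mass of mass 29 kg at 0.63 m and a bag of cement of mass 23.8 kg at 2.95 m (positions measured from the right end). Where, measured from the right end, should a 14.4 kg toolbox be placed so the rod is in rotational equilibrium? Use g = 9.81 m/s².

x ≈ 2.21 m from the right end

Choose the fulcrum (at 1.79 m from the right end) as the axis so the support reaction has zero arm there.
Hanging mass: 29 × 9.81 = 284.5 N down at 0.63 m → arm 1.16 m, τ = 284.5 × 1.16 = 330 N·m clockwise.
Bag of cement: 23.8 × 9.81 = 233.5 N down at 2.95 m → arm 1.16 m, τ = 233.5 × 1.16 = 270.9 N·m counterclockwise.
Net moment of existing loads = 59.1 N·m clockwise.
The toolbox weighs 14.4 × 9.81 = 141.3 N and must supply an equal counterclockwise moment, so its lever arm about the fulcrum is 59.1 / 141.3 = 0.418 m.
That puts it at 1.79 + 0.418 = 2.21 m from the right end.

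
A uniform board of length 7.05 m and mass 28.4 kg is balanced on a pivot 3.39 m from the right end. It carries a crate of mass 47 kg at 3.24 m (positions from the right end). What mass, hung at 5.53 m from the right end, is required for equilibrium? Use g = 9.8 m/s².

m ≈ 1.5 kg

Take moments about the pivot (at 3.39 m from the right end).
Beam weight: 28.4 × 9.8 = 278.3 N down at 3.525 m → arm 0.135 m, τ = 278.3 × 0.135 = 37.57 N·m counterclockwise.
Crate: 47 × 9.8 = 460.6 N down at 3.24 m → arm 0.15 m, τ = 460.6 × 0.15 = 69.09 N·m clockwise.
Net moment of known loads = 31.52 N·m clockwise.
An unknown mass m at 5.53 m has arm 2.14 m; its moment is m·g·2.14 counterclockwise.
For rotational equilibrium, m × 9.8 × 2.14 = 31.52, so m = 31.52 / (9.8 × 2.14) = 1.5 kg.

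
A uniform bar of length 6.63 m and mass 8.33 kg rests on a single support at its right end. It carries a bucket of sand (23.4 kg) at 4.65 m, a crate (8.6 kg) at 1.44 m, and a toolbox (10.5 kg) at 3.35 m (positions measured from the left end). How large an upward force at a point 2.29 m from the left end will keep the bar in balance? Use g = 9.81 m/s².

Choose the right end as the axis so the unknown pivot reaction has zero arm there.
Beam weight: 8.33 × 9.81 = 81.72 N down at 3.315 m → arm 3.315 m, τ = 81.72 × 3.315 = 270.9 N·m counterclockwise.
Bucket of sand: 23.4 × 9.81 = 229.6 N down at 4.65 m → arm 1.98 m, τ = 229.6 × 1.98 = 454.6 N·m counterclockwise.
Crate: 8.6 × 9.81 = 84.37 N down at 1.44 m → arm 5.19 m, τ = 84.37 × 5.19 = 437.9 N·m counterclockwise.
Toolbox: 10.5 × 9.81 = 103 N down at 3.35 m → arm 3.28 m, τ = 103 × 3.28 = 337.8 N·m counterclockwise.
Net moment of the loads = 1501 N·m counterclockwise.
The upward force F acts at a point 2.29 m from the left end, arm 4.34 m, giving F × 4.34 clockwise.
Setting net torque to zero: F × 4.34 = 1501 → F = 1501 / 4.34 = 346 N.

F ≈ 346 N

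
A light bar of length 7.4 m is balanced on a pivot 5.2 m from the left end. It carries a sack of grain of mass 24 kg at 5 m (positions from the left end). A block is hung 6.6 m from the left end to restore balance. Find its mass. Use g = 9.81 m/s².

m ≈ 3.43 kg

About the pivot (at 5.2 m from the left end):
Sack of grain: 24 × 9.81 = 235.4 N down at 5 m → arm 0.2 m, τ = 235.4 × 0.2 = 47.08 N·m counterclockwise.
Net moment of known loads = 47.08 N·m counterclockwise.
An unknown mass m at 6.6 m has arm 1.4 m; its moment is m·g·1.4 clockwise.
Setting net torque to zero: m × 9.81 × 1.4 = 47.08 → m = 47.08 / (9.81 × 1.4) = 3.43 kg.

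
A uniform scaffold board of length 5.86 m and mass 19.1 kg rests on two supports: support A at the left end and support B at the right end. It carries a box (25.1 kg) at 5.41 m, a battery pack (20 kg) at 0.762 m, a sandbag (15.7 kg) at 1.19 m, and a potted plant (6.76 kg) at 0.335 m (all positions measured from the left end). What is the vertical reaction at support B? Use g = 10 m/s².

R_B ≈ 389 N

Take moments about support A.
Beam weight: 19.1 × 10 = 191 N down at 2.93 m → arm 2.93 m, τ = 191 × 2.93 = 559.6 N·m clockwise.
Box: 25.1 × 10 = 251 N down at 5.41 m → arm 5.41 m, τ = 251 × 5.41 = 1358 N·m clockwise.
Battery pack: 20 × 10 = 200 N down at 0.762 m → arm 0.762 m, τ = 200 × 0.762 = 152.4 N·m clockwise.
Sandbag: 15.7 × 10 = 157 N down at 1.19 m → arm 1.19 m, τ = 157 × 1.19 = 186.8 N·m clockwise.
Potted plant: 6.76 × 10 = 67.6 N down at 0.335 m → arm 0.335 m, τ = 67.6 × 0.335 = 22.65 N·m clockwise.
Net load moment about support A = 2279 N·m clockwise.
Reaction R at support B is upward at 5.86 m, arm 5.86 m → moment R × 5.86 counterclockwise.
Balancing moments: R × 5.86 = 2279, giving R = 389 N.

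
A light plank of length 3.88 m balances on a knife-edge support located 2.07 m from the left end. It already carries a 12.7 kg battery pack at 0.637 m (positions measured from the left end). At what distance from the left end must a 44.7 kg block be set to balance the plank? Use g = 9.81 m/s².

x ≈ 2.48 m from the left end

Taking torques about the knife-edge support (at 2.07 m from the left end):
Battery pack: 12.7 × 9.81 = 124.6 N down at 0.637 m → arm 1.433 m, τ = 124.6 × 1.433 = 178.6 N·m counterclockwise.
Net moment of existing loads = 178.6 N·m counterclockwise.
The block weighs 44.7 × 9.81 = 438.5 N and must supply an equal clockwise moment, so its lever arm about the knife-edge support is 178.6 / 438.5 = 0.407 m.
That puts it at 2.07 + 0.407 = 2.48 m from the left end.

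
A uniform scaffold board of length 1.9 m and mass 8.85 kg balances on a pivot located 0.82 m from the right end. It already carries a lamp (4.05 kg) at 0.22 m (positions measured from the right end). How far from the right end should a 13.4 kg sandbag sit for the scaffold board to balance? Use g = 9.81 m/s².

x ≈ 0.915 m from the right end

About the pivot (at 0.82 m from the right end):
Beam weight: 8.85 × 9.81 = 86.82 N down at 0.95 m → arm 0.13 m, τ = 86.82 × 0.13 = 11.29 N·m counterclockwise.
Lamp: 4.05 × 9.81 = 39.73 N down at 0.22 m → arm 0.6 m, τ = 39.73 × 0.6 = 23.84 N·m clockwise.
Net moment of existing loads = 12.55 N·m clockwise.
The sandbag weighs 13.4 × 9.81 = 131.5 N and must supply an equal counterclockwise moment, so its lever arm about the pivot is 12.55 / 131.5 = 0.0954 m.
That puts it at 0.82 + 0.0954 = 0.915 m from the right end.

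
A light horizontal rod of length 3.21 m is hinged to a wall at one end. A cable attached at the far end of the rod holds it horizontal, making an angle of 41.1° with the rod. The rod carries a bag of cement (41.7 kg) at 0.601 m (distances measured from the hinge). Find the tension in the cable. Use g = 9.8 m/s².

T ≈ 116 N

Taking torques about the hinge:
Bag of cement: 41.7 × 9.8 = 408.7 N down at 0.601 m → arm 0.601 m, τ = 408.7 × 0.601 = 245.6 N·m clockwise.
Total clockwise load moment = 245.6 N·m.
The cable tension T acts at 3.21 m; only its component perpendicular to the rod, T sinθ, produces torque. sin 41.1° = 0.6574.
Setting net torque to zero: T × 3.21 × 0.6574 = 245.6 → T = 245.6 / 2.11 = 116 N.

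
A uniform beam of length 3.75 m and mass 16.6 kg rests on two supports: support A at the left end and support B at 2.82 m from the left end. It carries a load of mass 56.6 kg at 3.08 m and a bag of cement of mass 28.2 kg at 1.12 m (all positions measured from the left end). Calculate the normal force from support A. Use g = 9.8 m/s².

R_A ≈ 170 N

Choose support B as the axis so its reaction then has zero moment arm.
Beam weight: 16.6 × 9.8 = 162.7 N down at 1.875 m → arm 0.945 m, τ = 162.7 × 0.945 = 153.8 N·m counterclockwise.
Load: 56.6 × 9.8 = 554.7 N down at 3.08 m → arm 0.26 m, τ = 554.7 × 0.26 = 144.2 N·m clockwise.
Bag of cement: 28.2 × 9.8 = 276.4 N down at 1.12 m → arm 1.7 m, τ = 276.4 × 1.7 = 469.9 N·m counterclockwise.
Net load moment about support B = 479.5 N·m counterclockwise.
Reaction R at support A is upward at 0 m, arm 2.82 m → moment R × 2.82 clockwise.
Στ = 0 ⇒ R × 2.82 = 479.5 ⇒ R = 170 N.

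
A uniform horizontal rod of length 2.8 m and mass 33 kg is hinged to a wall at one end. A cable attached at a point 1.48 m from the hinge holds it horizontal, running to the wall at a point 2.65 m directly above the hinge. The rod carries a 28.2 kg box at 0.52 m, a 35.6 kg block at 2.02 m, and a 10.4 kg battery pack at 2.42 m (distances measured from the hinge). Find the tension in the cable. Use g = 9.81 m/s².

T ≈ 1200 N

Taking torques about the hinge:
Beam weight: 33 × 9.81 = 323.7 N down at 1.4 m → arm 1.4 m, τ = 323.7 × 1.4 = 453.2 N·m clockwise.
Box: 28.2 × 9.81 = 276.6 N down at 0.52 m → arm 0.52 m, τ = 276.6 × 0.52 = 143.8 N·m clockwise.
Block: 35.6 × 9.81 = 349.2 N down at 2.02 m → arm 2.02 m, τ = 349.2 × 2.02 = 705.4 N·m clockwise.
Battery pack: 10.4 × 9.81 = 102 N down at 2.42 m → arm 2.42 m, τ = 102 × 2.42 = 246.8 N·m clockwise.
Total clockwise load moment = 1549 N·m.
The cable tension T acts at 1.48 m; only its component perpendicular to the rod, T sinθ, produces torque. sinθ = h/√(h²+d²) = 2.65/√(2.65²+1.48²) = 0.8731.
Balancing moments: T × 1.48 × 0.8731 = 1549, giving T = 1549 / 1.292 = 1200 N.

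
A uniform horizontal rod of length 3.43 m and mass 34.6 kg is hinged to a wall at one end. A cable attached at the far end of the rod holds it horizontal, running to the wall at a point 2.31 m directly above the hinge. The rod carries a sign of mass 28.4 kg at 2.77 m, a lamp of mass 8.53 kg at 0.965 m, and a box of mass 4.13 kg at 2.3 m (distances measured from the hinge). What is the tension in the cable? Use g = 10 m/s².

Choose the hinge as the axis so the unknown hinge reaction has zero arm there.
Beam weight: 34.6 × 10 = 346 N down at 1.715 m → arm 1.715 m, τ = 346 × 1.715 = 593.4 N·m clockwise.
Sign: 28.4 × 10 = 284 N down at 2.77 m → arm 2.77 m, τ = 284 × 2.77 = 786.7 N·m clockwise.
Lamp: 8.53 × 10 = 85.3 N down at 0.965 m → arm 0.965 m, τ = 85.3 × 0.965 = 82.31 N·m clockwise.
Box: 4.13 × 10 = 41.3 N down at 2.3 m → arm 2.3 m, τ = 41.3 × 2.3 = 94.99 N·m clockwise.
Total clockwise load moment = 1557 N·m.
The cable tension T acts at 3.43 m; only its component perpendicular to the rod, T sinθ, produces torque. sinθ = h/√(h²+d²) = 2.31/√(2.31²+3.43²) = 0.5586.
Balancing moments: T × 3.43 × 0.5586 = 1557, giving T = 1557 / 1.916 = 813 N.

T ≈ 813 N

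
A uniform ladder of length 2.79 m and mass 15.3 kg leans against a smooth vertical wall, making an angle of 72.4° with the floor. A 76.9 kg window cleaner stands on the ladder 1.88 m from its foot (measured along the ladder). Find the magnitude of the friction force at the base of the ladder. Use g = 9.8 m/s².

Choose the foot of the ladder as the axis so the floor normal and friction both act there and drop out.
Ladder weight 15.3×9.8 = 149.9 N acts at 1.395 m along the ladder; its horizontal arm is 1.395·cos72.4° = 0.4218 m → τ = 63.23 N·m clockwise.
Window cleaner: 76.9×9.8 = 753.6 N at 1.88 m → arm 0.5685 m → τ = 428.4 N·m clockwise.
Wall normal N acts horizontally at the top; its moment arm is the height L sinθ = 2.79·sin72.4° = 2.659 m, counterclockwise.
For rotational equilibrium, N × 2.659 = 491.6, so N = 185 N.
ΣFx = 0: friction at the foot balances the wall's push, so f = N_wall = 185 N.

f ≈ 185 N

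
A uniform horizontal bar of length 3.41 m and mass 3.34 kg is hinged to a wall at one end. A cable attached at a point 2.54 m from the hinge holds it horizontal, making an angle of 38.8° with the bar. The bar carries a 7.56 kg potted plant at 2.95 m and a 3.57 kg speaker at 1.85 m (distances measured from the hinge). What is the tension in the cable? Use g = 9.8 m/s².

T ≈ 213 N

Take moments about the hinge.
Beam weight: 3.34 × 9.8 = 32.73 N down at 1.705 m → arm 1.705 m, τ = 32.73 × 1.705 = 55.8 N·m clockwise.
Potted plant: 7.56 × 9.8 = 74.09 N down at 2.95 m → arm 2.95 m, τ = 74.09 × 2.95 = 218.6 N·m clockwise.
Speaker: 3.57 × 9.8 = 34.99 N down at 1.85 m → arm 1.85 m, τ = 34.99 × 1.85 = 64.73 N·m clockwise.
Total clockwise load moment = 339.1 N·m.
The cable tension T acts at 2.54 m; only its component perpendicular to the bar, T sinθ, produces torque. sin 38.8° = 0.6266.
Balancing moments: T × 2.54 × 0.6266 = 339.1, giving T = 339.1 / 1.592 = 213 N.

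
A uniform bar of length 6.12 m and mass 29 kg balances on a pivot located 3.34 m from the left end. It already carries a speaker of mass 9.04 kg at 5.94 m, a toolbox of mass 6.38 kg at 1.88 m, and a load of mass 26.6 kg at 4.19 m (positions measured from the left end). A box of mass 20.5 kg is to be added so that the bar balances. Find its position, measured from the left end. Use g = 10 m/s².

Sum moments about the pivot (at 3.34 m from the left end) (the support reaction has zero arm there).
Beam weight: 29 × 10 = 290 N down at 3.06 m → arm 0.28 m, τ = 290 × 0.28 = 81.2 N·m counterclockwise.
Speaker: 9.04 × 10 = 90.4 N down at 5.94 m → arm 2.6 m, τ = 90.4 × 2.6 = 235 N·m clockwise.
Toolbox: 6.38 × 10 = 63.8 N down at 1.88 m → arm 1.46 m, τ = 63.8 × 1.46 = 93.15 N·m counterclockwise.
Load: 26.6 × 10 = 266 N down at 4.19 m → arm 0.85 m, τ = 266 × 0.85 = 226.1 N·m clockwise.
Net moment of existing loads = 286.8 N·m clockwise.
The box weighs 20.5 × 10 = 205 N and must supply an equal counterclockwise moment, so its lever arm about the pivot is 286.8 / 205 = 1.4 m.
That puts it at 3.34 − 1.4 = 1.94 m from the left end.

x ≈ 1.94 m from the left end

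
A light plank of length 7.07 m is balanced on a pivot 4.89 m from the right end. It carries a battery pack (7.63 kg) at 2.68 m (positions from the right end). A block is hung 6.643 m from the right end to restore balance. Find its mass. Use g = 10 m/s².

Choose the pivot (at 4.89 m from the right end) as the axis so the support reaction has zero arm there.
Battery pack: 7.63 × 10 = 76.3 N down at 2.68 m → arm 2.21 m, τ = 76.3 × 2.21 = 168.6 N·m clockwise.
Net moment of known loads = 168.6 N·m clockwise.
An unknown mass m at 6.643 m has arm 1.753 m; its moment is m·g·1.753 counterclockwise.
Balancing moments: m × 10 × 1.753 = 168.6, giving m = 168.6 / (10 × 1.753) = 9.62 kg.

m ≈ 9.62 kg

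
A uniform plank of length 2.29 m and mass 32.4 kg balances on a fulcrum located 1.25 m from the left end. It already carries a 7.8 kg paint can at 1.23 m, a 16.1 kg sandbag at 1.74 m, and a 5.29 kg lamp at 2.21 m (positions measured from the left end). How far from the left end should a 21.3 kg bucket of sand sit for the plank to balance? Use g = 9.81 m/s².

x ≈ 0.808 m from the left end

Sum moments about the fulcrum (at 1.25 m from the left end) (the support reaction has zero arm there).
Beam weight: 32.4 × 9.81 = 317.8 N down at 1.145 m → arm 0.105 m, τ = 317.8 × 0.105 = 33.37 N·m counterclockwise.
Paint can: 7.8 × 9.81 = 76.52 N down at 1.23 m → arm 0.02 m, τ = 76.52 × 0.02 = 1.53 N·m counterclockwise.
Sandbag: 16.1 × 9.81 = 157.9 N down at 1.74 m → arm 0.49 m, τ = 157.9 × 0.49 = 77.37 N·m clockwise.
Lamp: 5.29 × 9.81 = 51.89 N down at 2.21 m → arm 0.96 m, τ = 51.89 × 0.96 = 49.81 N·m clockwise.
Net moment of existing loads = 92.28 N·m clockwise.
The bucket of sand weighs 21.3 × 9.81 = 209 N and must supply an equal counterclockwise moment, so its lever arm about the fulcrum is 92.28 / 209 = 0.442 m.
That puts it at 1.25 − 0.442 = 0.808 m from the left end.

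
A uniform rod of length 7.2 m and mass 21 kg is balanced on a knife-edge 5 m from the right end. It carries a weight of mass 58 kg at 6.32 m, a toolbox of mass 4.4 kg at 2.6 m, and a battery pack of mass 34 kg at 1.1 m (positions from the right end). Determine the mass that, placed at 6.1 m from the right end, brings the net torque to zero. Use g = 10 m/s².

Take moments about the knife-edge (at 5 m from the right end).
Beam weight: 21 × 10 = 210 N down at 3.6 m → arm 1.4 m, τ = 210 × 1.4 = 294 N·m clockwise.
Weight: 58 × 10 = 580 N down at 6.32 m → arm 1.32 m, τ = 580 × 1.32 = 765.6 N·m counterclockwise.
Toolbox: 4.4 × 10 = 44 N down at 2.6 m → arm 2.4 m, τ = 44 × 2.4 = 105.6 N·m clockwise.
Battery pack: 34 × 10 = 340 N down at 1.1 m → arm 3.9 m, τ = 340 × 3.9 = 1326 N·m clockwise.
Net moment of known loads = 960 N·m clockwise.
An unknown mass m at 6.1 m has arm 1.1 m; its moment is m·g·1.1 counterclockwise.
For rotational equilibrium, m × 10 × 1.1 = 960, so m = 960 / (10 × 1.1) = 87.3 kg.

m ≈ 87.3 kg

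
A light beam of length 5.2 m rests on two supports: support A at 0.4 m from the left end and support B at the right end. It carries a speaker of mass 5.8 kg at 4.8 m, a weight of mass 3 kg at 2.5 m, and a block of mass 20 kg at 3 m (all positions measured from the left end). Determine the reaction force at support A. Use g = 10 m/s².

Sum moments about support B (its reaction then has zero moment arm).
Speaker: 5.8 × 10 = 58 N down at 4.8 m → arm 0.4 m, τ = 58 × 0.4 = 23.2 N·m counterclockwise.
Weight: 3 × 10 = 30 N down at 2.5 m → arm 2.7 m, τ = 30 × 2.7 = 81 N·m counterclockwise.
Block: 20 × 10 = 200 N down at 3 m → arm 2.2 m, τ = 200 × 2.2 = 440 N·m counterclockwise.
Net load moment about support B = 544.2 N·m counterclockwise.
Reaction R at support A is upward at 0.4 m, arm 4.8 m → moment R × 4.8 clockwise.
Στ = 0 ⇒ R × 4.8 = 544.2 ⇒ R = 113 N.

R_A ≈ 113 N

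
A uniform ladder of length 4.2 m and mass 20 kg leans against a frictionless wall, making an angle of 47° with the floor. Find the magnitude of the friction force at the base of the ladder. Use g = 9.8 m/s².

Sum moments about the foot of the ladder (the floor normal and friction both act there and drop out).
Ladder weight 20×9.8 = 196 N acts at 2.1 m along the ladder; its horizontal arm is 2.1·cos47° = 1.432 m → τ = 280.7 N·m clockwise.
Wall normal N acts horizontally at the top; its moment arm is the height L sinθ = 4.2·sin47° = 3.072 m, counterclockwise.
Setting net torque to zero: N × 3.072 = 280.7 → N = 91.4 N.
ΣFx = 0: friction at the foot balances the wall's push, so f = N_wall = 91.4 N.

f ≈ 91.4 N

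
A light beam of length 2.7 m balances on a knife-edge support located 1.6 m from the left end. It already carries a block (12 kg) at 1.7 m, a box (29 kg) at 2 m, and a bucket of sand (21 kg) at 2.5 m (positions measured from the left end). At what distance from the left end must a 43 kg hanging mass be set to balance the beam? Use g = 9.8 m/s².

x ≈ 0.863 m from the left end

About the knife-edge support (at 1.6 m from the left end):
Block: 12 × 9.8 = 117.6 N down at 1.7 m → arm 0.1 m, τ = 117.6 × 0.1 = 11.76 N·m clockwise.
Box: 29 × 9.8 = 284.2 N down at 2 m → arm 0.4 m, τ = 284.2 × 0.4 = 113.7 N·m clockwise.
Bucket of sand: 21 × 9.8 = 205.8 N down at 2.5 m → arm 0.9 m, τ = 205.8 × 0.9 = 185.2 N·m clockwise.
Net moment of existing loads = 310.7 N·m clockwise.
The hanging mass weighs 43 × 9.8 = 421.4 N and must supply an equal counterclockwise moment, so its lever arm about the knife-edge support is 310.7 / 421.4 = 0.737 m.
That puts it at 1.6 − 0.737 = 0.863 m from the left end.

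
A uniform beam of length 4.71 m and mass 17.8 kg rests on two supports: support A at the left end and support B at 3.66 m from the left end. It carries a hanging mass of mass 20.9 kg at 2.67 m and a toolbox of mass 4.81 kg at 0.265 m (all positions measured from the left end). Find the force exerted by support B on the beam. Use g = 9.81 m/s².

Choose support A as the axis so its reaction then has zero moment arm.
Beam weight: 17.8 × 9.81 = 174.6 N down at 2.355 m → arm 2.355 m, τ = 174.6 × 2.355 = 411.2 N·m clockwise.
Hanging mass: 20.9 × 9.81 = 205 N down at 2.67 m → arm 2.67 m, τ = 205 × 2.67 = 547.4 N·m clockwise.
Toolbox: 4.81 × 9.81 = 47.19 N down at 0.265 m → arm 0.265 m, τ = 47.19 × 0.265 = 12.51 N·m clockwise.
Net load moment about support A = 971.1 N·m clockwise.
Reaction R at support B is upward at 3.66 m, arm 3.66 m → moment R × 3.66 counterclockwise.
Setting net torque to zero: R × 3.66 = 971.1 → R = 265 N.

R_B ≈ 265 N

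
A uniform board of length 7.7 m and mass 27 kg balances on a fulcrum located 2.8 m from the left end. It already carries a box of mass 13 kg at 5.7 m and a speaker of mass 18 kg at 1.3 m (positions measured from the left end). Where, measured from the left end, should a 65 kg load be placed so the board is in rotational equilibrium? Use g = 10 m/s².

Choose the fulcrum (at 2.8 m from the left end) as the axis so the support reaction has zero arm there.
Beam weight: 27 × 10 = 270 N down at 3.85 m → arm 1.05 m, τ = 270 × 1.05 = 283.5 N·m clockwise.
Box: 13 × 10 = 130 N down at 5.7 m → arm 2.9 m, τ = 130 × 2.9 = 377 N·m clockwise.
Speaker: 18 × 10 = 180 N down at 1.3 m → arm 1.5 m, τ = 180 × 1.5 = 270 N·m counterclockwise.
Net moment of existing loads = 390.5 N·m clockwise.
The load weighs 65 × 10 = 650 N and must supply an equal counterclockwise moment, so its lever arm about the fulcrum is 390.5 / 650 = 0.601 m.
That puts it at 2.8 − 0.601 = 2.2 m from the left end.

x ≈ 2.2 m from the left end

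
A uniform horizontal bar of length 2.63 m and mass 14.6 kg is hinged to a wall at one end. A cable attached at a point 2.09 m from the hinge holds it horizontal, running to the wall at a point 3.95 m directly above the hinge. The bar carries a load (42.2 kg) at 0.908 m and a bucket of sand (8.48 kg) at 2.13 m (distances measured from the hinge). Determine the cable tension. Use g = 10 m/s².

Taking torques about the hinge:
Beam weight: 14.6 × 10 = 146 N down at 1.315 m → arm 1.315 m, τ = 146 × 1.315 = 192 N·m clockwise.
Load: 42.2 × 10 = 422 N down at 0.908 m → arm 0.908 m, τ = 422 × 0.908 = 383.2 N·m clockwise.
Bucket of sand: 8.48 × 10 = 84.8 N down at 2.13 m → arm 2.13 m, τ = 84.8 × 2.13 = 180.6 N·m clockwise.
Total clockwise load moment = 755.8 N·m.
The cable tension T acts at 2.09 m; only its component perpendicular to the bar, T sinθ, produces torque. sinθ = h/√(h²+d²) = 3.95/√(3.95²+2.09²) = 0.8839.
Στ = 0 ⇒ T × 2.09 × 0.8839 = 755.8 ⇒ T = 755.8 / 1.847 = 409 N.

T ≈ 409 N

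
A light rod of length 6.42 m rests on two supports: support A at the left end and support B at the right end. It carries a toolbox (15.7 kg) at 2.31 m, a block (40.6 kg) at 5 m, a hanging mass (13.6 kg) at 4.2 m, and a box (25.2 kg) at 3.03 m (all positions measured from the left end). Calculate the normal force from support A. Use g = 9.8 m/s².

Sum moments about support B (its reaction then has zero moment arm).
Toolbox: 15.7 × 9.8 = 153.9 N down at 2.31 m → arm 4.11 m, τ = 153.9 × 4.11 = 632.5 N·m counterclockwise.
Block: 40.6 × 9.8 = 397.9 N down at 5 m → arm 1.42 m, τ = 397.9 × 1.42 = 565 N·m counterclockwise.
Hanging mass: 13.6 × 9.8 = 133.3 N down at 4.2 m → arm 2.22 m, τ = 133.3 × 2.22 = 295.9 N·m counterclockwise.
Box: 25.2 × 9.8 = 247 N down at 3.03 m → arm 3.39 m, τ = 247 × 3.39 = 837.3 N·m counterclockwise.
Net load moment about support B = 2331 N·m counterclockwise.
Reaction R at support A is upward at 0 m, arm 6.42 m → moment R × 6.42 clockwise.
Στ = 0 ⇒ R × 6.42 = 2331 ⇒ R = 363 N.

R_A ≈ 363 N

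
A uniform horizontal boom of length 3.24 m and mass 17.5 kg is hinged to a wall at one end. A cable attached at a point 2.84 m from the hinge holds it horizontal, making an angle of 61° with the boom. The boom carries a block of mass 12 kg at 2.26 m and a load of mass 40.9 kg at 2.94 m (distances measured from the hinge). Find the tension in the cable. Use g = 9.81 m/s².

About the hinge:
Beam weight: 17.5 × 9.81 = 171.7 N down at 1.62 m → arm 1.62 m, τ = 171.7 × 1.62 = 278.2 N·m clockwise.
Block: 12 × 9.81 = 117.7 N down at 2.26 m → arm 2.26 m, τ = 117.7 × 2.26 = 266 N·m clockwise.
Load: 40.9 × 9.81 = 401.2 N down at 2.94 m → arm 2.94 m, τ = 401.2 × 2.94 = 1180 N·m clockwise.
Total clockwise load moment = 1724 N·m.
The cable tension T acts at 2.84 m; only its component perpendicular to the boom, T sinθ, produces torque. sin 61° = 0.8746.
Setting net torque to zero: T × 2.84 × 0.8746 = 1724 → T = 1724 / 2.484 = 694 N.

T ≈ 694 N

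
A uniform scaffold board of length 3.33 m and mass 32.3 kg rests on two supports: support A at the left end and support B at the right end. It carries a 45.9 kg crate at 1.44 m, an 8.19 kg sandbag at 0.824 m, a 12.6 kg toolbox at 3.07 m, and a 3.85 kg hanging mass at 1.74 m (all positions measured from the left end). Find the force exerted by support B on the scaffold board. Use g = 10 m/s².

Choose support A as the axis so its reaction then has zero moment arm.
Beam weight: 32.3 × 10 = 323 N down at 1.665 m → arm 1.665 m, τ = 323 × 1.665 = 537.8 N·m clockwise.
Crate: 45.9 × 10 = 459 N down at 1.44 m → arm 1.44 m, τ = 459 × 1.44 = 661 N·m clockwise.
Sandbag: 8.19 × 10 = 81.9 N down at 0.824 m → arm 0.824 m, τ = 81.9 × 0.824 = 67.49 N·m clockwise.
Toolbox: 12.6 × 10 = 126 N down at 3.07 m → arm 3.07 m, τ = 126 × 3.07 = 386.8 N·m clockwise.
Hanging mass: 3.85 × 10 = 38.5 N down at 1.74 m → arm 1.74 m, τ = 38.5 × 1.74 = 66.99 N·m clockwise.
Net load moment about support A = 1720 N·m clockwise.
Reaction R at support B is upward at 3.33 m, arm 3.33 m → moment R × 3.33 counterclockwise.
Στ = 0 ⇒ R × 3.33 = 1720 ⇒ R = 517 N.

R_B ≈ 517 N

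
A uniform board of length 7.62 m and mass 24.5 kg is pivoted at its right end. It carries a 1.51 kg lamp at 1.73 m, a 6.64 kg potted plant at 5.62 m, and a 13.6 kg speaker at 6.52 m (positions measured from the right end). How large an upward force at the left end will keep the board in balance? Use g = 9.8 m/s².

Take moments about the right end.
Beam weight: 24.5 × 9.8 = 240.1 N down at 3.81 m → arm 3.81 m, τ = 240.1 × 3.81 = 914.8 N·m counterclockwise.
Lamp: 1.51 × 9.8 = 14.8 N down at 1.73 m → arm 1.73 m, τ = 14.8 × 1.73 = 25.6 N·m counterclockwise.
Potted plant: 6.64 × 9.8 = 65.07 N down at 5.62 m → arm 5.62 m, τ = 65.07 × 5.62 = 365.7 N·m counterclockwise.
Speaker: 13.6 × 9.8 = 133.3 N down at 6.52 m → arm 6.52 m, τ = 133.3 × 6.52 = 869.1 N·m counterclockwise.
Net moment of the loads = 2175 N·m counterclockwise.
The upward force F acts at the left end, arm 7.62 m, giving F × 7.62 clockwise.
Setting net torque to zero: F × 7.62 = 2175 → F = 2175 / 7.62 = 285 N.

F ≈ 285 N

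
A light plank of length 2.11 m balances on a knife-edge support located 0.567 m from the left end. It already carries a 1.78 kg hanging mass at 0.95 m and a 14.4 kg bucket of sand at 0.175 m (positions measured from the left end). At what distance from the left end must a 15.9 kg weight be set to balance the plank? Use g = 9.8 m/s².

Take moments about the knife-edge support (at 0.567 m from the left end).
Hanging mass: 1.78 × 9.8 = 17.44 N down at 0.95 m → arm 0.383 m, τ = 17.44 × 0.383 = 6.68 N·m clockwise.
Bucket of sand: 14.4 × 9.8 = 141.1 N down at 0.175 m → arm 0.392 m, τ = 141.1 × 0.392 = 55.31 N·m counterclockwise.
Net moment of existing loads = 48.63 N·m counterclockwise.
The weight weighs 15.9 × 9.8 = 155.8 N and must supply an equal clockwise moment, so its lever arm about the knife-edge support is 48.63 / 155.8 = 0.312 m.
That puts it at 0.567 + 0.312 = 0.879 m from the left end.

x ≈ 0.879 m from the left end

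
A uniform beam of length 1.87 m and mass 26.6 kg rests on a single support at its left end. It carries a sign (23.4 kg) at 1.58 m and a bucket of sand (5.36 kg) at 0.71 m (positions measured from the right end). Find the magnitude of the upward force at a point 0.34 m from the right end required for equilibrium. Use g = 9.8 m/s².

F ≈ 243 N

About the left end:
Beam weight: 26.6 × 9.8 = 260.7 N down at 0.935 m → arm 0.935 m, τ = 260.7 × 0.935 = 243.8 N·m clockwise.
Sign: 23.4 × 9.8 = 229.3 N down at 1.58 m → arm 0.29 m, τ = 229.3 × 0.29 = 66.5 N·m clockwise.
Bucket of sand: 5.36 × 9.8 = 52.53 N down at 0.71 m → arm 1.16 m, τ = 52.53 × 1.16 = 60.93 N·m clockwise.
Net moment of the loads = 371.2 N·m clockwise.
The upward force F acts at a point 0.34 m from the right end, arm 1.53 m, giving F × 1.53 counterclockwise.
Στ = 0 ⇒ F × 1.53 = 371.2 ⇒ F = 371.2 / 1.53 = 243 N.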